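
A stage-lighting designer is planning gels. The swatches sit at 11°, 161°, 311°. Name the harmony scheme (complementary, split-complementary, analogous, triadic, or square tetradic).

Sort the hues: 11°, 161°, 311°.
Successive gaps around the wheel: 150°, 150°, 60°.
Two 150° gaps and one 60° gap — a base hue opposite a pair of accents 30° either side of its complement — is the split-complementary pattern.

split-complementary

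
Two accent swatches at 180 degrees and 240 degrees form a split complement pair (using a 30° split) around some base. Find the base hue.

The accents sit 30° either side of the complement, so the complement is their short-arc midpoint on the wheel.
Short-arc midpoint of 180° and 240°: 210°.
Base is 180° from the complement: 210 − 180 = 30°

30°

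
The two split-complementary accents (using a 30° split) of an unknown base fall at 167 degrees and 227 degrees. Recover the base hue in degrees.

17°

The accents sit 30° either side of the complement, so the complement is their short-arc midpoint on the wheel.
Short-arc midpoint of 167° and 227°: 197°.
Base is 180° from the complement: 197 − 180 = 17°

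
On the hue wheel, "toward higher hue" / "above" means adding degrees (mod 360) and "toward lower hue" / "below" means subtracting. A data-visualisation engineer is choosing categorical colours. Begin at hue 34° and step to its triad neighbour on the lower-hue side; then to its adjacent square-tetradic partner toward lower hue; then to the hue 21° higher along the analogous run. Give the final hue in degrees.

205°

triadic ↓ −120°: 34 − 120 = -86 → -86 + 360 = 274°
square ↓ −90°: 274 − 90 = 184°
analog 21° ↑ +21°: 184 + 21 = 205°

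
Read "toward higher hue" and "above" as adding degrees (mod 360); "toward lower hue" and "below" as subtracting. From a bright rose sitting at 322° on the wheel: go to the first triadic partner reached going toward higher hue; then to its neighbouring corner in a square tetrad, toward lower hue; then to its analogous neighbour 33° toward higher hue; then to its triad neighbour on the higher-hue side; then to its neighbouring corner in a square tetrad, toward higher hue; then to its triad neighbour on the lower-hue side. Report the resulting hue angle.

115°

322 + 120 = 442 → 442 − 360 = 82°   (triadic ↑)
82 − 90 = -8 → -8 + 360 = 352°   (square ↓)
352 + 33 = 385 → 385 − 360 = 25°   (analog 33° ↑)
25 + 120 = 145°   (triadic ↑)
145 + 90 = 235°   (square ↑)
235 − 120 = 115°   (triadic ↓)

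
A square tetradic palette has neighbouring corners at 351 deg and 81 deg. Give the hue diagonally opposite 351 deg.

A square tetradic scheme places four hues 90° apart; opposite corners are 180° apart.
351 + 180 = 531 → 531 − 360 = 171°

171°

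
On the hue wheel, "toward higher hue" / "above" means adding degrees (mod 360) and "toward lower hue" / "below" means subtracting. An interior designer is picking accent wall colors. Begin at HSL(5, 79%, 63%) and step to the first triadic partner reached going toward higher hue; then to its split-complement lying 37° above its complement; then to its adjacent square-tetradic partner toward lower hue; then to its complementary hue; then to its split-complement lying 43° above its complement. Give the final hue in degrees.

295°

triadic ↑ +120°: 5 + 120 = 125°
split-comp 37° ↑ +217°: 125 + 217 = 342°
square ↓ −90°: 342 − 90 = 252°
complement +180°: 252 + 180 = 432 → 432 − 360 = 72°
split-comp 43° ↑ +223°: 72 + 223 = 295°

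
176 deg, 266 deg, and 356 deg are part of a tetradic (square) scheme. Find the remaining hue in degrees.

A square tetradic scheme places four hues every 90°.
The full set through 176° is {86°, 176°, 266°, 356°}.
Given {176°, 266°, 356°}, the missing hue is 86°.

86°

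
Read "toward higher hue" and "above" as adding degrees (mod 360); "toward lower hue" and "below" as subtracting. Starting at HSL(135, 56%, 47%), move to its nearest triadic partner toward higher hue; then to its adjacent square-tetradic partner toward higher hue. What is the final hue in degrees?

345°

+120° (triadic ↑): 135 + 120 = 255°
+90° (square ↑): 255 + 90 = 345°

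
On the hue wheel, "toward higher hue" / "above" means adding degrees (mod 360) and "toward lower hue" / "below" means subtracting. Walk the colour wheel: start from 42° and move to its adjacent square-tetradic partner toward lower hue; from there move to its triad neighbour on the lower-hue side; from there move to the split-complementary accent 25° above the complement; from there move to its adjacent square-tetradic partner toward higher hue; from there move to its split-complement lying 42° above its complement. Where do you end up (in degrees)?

42 − 90 = -48 → -48 + 360 = 312°   (square ↓)
312 − 120 = 192°   (triadic ↓)
192 + 205 = 397 → 397 − 360 = 37°   (split-comp 25° ↑)
37 + 90 = 127°   (square ↑)
127 + 222 = 349°   (split-comp 42° ↑)

349°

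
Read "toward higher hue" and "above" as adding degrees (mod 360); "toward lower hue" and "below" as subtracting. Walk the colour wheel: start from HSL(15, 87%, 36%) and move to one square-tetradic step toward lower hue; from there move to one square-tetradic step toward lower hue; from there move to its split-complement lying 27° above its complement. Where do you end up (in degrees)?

−90° (square ↓): 15 − 90 = -75 → -75 + 360 = 285°
−90° (square ↓): 285 − 90 = 195°
+207° (split-comp 27° ↑): 195 + 207 = 402 → 402 − 360 = 42°

42°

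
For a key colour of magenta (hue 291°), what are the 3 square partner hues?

A square tetradic scheme places four hues every 90°.
291 + 90 = 381 → 381 − 360 = 21°
291 + 180 = 471 → 471 − 360 = 111°
291 + 270 = 561 → 561 − 360 = 201°

21°, 111°, 201°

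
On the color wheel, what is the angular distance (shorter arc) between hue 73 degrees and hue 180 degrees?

|73 − 180| = 107.
107 ≤ 180, so the shorter arc is 107°.

107°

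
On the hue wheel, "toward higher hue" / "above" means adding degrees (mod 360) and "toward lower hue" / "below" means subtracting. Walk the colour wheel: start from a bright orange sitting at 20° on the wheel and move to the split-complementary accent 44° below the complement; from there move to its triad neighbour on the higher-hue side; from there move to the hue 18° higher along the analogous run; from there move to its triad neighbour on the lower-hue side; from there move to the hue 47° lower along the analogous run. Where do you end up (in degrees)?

127°

split-comp 44° ↓ +136°: 20 + 136 = 156°
triadic ↑ +120°: 156 + 120 = 276°
analog 18° ↑ +18°: 276 + 18 = 294°
triadic ↓ −120°: 294 − 120 = 174°
analog 47° ↓ −47°: 174 − 47 = 127°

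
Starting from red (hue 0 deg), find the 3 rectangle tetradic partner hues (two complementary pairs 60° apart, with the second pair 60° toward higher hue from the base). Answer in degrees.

A rectangular tetradic uses two complementary pairs 60° apart: offsets 0°, 60°, 180°, 240°.
0 + 60 = 60°
0 + 180 = 180°
0 + 240 = 240°

60°, 180°, 240°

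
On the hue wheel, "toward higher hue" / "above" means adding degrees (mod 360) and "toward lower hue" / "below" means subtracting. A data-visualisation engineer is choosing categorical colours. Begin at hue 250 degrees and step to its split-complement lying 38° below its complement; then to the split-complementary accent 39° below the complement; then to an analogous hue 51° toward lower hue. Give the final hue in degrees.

+142° (split-comp 38° ↓): 250 + 142 = 392 → 392 − 360 = 32°
+141° (split-comp 39° ↓): 32 + 141 = 173°
−51° (analog 51° ↓): 173 − 51 = 122°

122°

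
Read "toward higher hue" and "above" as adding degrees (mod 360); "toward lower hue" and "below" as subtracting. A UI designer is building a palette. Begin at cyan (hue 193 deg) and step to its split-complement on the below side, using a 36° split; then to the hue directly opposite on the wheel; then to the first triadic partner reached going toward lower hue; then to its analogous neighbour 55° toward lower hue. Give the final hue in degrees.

split-comp 36° ↓ +144°: 193 + 144 = 337°
complement +180°: 337 + 180 = 517 → 517 − 360 = 157°
triadic ↓ −120°: 157 − 120 = 37°
analog 55° ↓ −55°: 37 − 55 = -18 → -18 + 360 = 342°

342°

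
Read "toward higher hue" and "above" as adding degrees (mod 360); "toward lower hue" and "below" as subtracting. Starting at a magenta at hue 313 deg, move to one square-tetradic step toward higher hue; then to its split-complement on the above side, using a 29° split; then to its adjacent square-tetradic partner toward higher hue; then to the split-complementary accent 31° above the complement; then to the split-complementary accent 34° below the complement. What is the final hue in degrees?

square ↑ +90°: 313 + 90 = 403 → 403 − 360 = 43°
split-comp 29° ↑ +209°: 43 + 209 = 252°
square ↑ +90°: 252 + 90 = 342°
split-comp 31° ↑ +211°: 342 + 211 = 553 → 553 − 360 = 193°
split-comp 34° ↓ +146°: 193 + 146 = 339°

339°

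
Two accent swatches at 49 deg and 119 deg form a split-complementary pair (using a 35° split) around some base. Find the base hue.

The accents sit 35° either side of the complement, so the complement is their short-arc midpoint on the wheel.
Short-arc midpoint of 49° and 119°: 84°.
Base is 180° from the complement: 84 − 180 = -96 → -96 + 360 = 264°

264°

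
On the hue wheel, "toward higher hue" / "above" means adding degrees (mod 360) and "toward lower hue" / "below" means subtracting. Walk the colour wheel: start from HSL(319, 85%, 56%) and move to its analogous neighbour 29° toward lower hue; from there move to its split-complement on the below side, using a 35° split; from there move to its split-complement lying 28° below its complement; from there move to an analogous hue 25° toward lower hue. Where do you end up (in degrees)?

202°

analog 29° ↓ −29°: 319 − 29 = 290°
split-comp 35° ↓ +145°: 290 + 145 = 435 → 435 − 360 = 75°
split-comp 28° ↓ +152°: 75 + 152 = 227°
analog 25° ↓ −25°: 227 − 25 = 202°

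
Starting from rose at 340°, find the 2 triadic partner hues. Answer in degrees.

100° and 220°

A triad places three hues 120° apart.
340 + 120 = 460 → 460 − 360 = 100°
340 + 240 = 580 → 580 − 360 = 220°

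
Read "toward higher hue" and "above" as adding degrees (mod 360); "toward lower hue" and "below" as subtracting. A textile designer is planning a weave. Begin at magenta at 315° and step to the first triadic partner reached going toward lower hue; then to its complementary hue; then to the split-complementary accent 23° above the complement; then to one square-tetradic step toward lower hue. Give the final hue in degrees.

315 − 120 = 195°   (triadic ↓)
195 + 180 = 375 → 375 − 360 = 15°   (complement)
15 + 203 = 218°   (split-comp 23° ↑)
218 − 90 = 128°   (square ↓)

128°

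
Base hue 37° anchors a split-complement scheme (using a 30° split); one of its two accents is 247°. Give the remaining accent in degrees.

Split-complementary hues sit 30° either side of the complement.
Complement of the base 37°: 37 + 180 = 217°
The given accent 247° is 30° one side of 217°; the other accent sits 30° the other side: 217 − 30 = 187°

187°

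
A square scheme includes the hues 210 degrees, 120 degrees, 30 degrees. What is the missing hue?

A square tetradic scheme places four hues every 90°.
The full set through 30° is {30°, 120°, 210°, 300°}.
Given {30°, 120°, 210°}, the missing hue is 300°.

300°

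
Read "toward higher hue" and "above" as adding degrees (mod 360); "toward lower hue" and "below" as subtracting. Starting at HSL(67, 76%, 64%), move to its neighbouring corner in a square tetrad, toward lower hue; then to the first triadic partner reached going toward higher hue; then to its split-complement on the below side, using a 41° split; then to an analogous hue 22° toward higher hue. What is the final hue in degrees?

−90° (square ↓): 67 − 90 = -23 → -23 + 360 = 337°
+120° (triadic ↑): 337 + 120 = 457 → 457 − 360 = 97°
+139° (split-comp 41° ↓): 97 + 139 = 236°
+22° (analog 22° ↑): 236 + 22 = 258°

258°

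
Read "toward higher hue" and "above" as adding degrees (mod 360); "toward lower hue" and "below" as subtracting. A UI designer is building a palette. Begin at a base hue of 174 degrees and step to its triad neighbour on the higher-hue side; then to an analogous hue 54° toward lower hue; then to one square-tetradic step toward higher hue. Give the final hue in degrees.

triadic ↑ +120°: 174 + 120 = 294°
analog 54° ↓ −54°: 294 − 54 = 240°
square ↑ +90°: 240 + 90 = 330°

330°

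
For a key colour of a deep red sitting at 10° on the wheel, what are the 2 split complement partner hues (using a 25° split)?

165° and 215°

Split-complementary hues sit 25° either side of the complement.
Complement of 10°: 10 + 180 = 190°
190 − 25 = 165°
190 + 25 = 215°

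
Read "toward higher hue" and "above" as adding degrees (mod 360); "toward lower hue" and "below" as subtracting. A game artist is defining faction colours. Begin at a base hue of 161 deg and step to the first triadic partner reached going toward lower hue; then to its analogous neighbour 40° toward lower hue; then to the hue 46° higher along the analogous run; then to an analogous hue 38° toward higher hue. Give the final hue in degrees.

−120° (triadic ↓): 161 − 120 = 41°
−40° (analog 40° ↓): 41 − 40 = 1°
+46° (analog 46° ↑): 1 + 46 = 47°
+38° (analog 38° ↑): 47 + 38 = 85°

85°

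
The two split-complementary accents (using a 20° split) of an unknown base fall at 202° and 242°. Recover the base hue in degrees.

The accents sit 20° either side of the complement, so the complement is their short-arc midpoint on the wheel.
Short-arc midpoint of 202° and 242°: 222°.
Base is 180° from the complement: 222 − 180 = 42°

42°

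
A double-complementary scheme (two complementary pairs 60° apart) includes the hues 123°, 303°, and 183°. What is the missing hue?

3°

A rectangular tetradic uses two complementary pairs 60° apart: offsets 0°, 60°, 180°, 240°.
Among {123°, 183°, 303°}, 303° and 123° are a 180° pair.
The remaining hue 183° needs its own complement: 183 + 180 = 363 → 363 − 360 = 3°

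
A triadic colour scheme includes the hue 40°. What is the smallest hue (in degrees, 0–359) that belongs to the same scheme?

A triad places three hues 120° apart.
The full set through 40° is {40°, 160°, 280°}.

40°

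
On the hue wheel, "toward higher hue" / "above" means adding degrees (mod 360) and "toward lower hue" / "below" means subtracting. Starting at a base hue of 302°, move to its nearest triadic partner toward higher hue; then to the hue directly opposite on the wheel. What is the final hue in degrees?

242°

302 + 120 = 422 → 422 − 360 = 62°   (triadic ↑)
62 + 180 = 242°   (complement)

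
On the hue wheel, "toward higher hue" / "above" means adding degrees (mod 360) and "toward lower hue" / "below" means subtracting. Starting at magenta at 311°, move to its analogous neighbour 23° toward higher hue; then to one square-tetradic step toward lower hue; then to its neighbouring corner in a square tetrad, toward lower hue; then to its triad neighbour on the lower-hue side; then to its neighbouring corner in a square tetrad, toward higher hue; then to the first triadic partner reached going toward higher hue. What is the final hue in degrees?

+23° (analog 23° ↑): 311 + 23 = 334°
−90° (square ↓): 334 − 90 = 244°
−90° (square ↓): 244 − 90 = 154°
−120° (triadic ↓): 154 − 120 = 34°
+90° (square ↑): 34 + 90 = 124°
+120° (triadic ↑): 124 + 120 = 244°

244°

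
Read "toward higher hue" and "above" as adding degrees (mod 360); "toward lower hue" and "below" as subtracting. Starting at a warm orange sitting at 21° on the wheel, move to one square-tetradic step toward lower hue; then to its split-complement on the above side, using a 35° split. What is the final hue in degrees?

146°

−90° (square ↓): 21 − 90 = -69 → -69 + 360 = 291°
+215° (split-comp 35° ↑): 291 + 215 = 506 → 506 − 360 = 146°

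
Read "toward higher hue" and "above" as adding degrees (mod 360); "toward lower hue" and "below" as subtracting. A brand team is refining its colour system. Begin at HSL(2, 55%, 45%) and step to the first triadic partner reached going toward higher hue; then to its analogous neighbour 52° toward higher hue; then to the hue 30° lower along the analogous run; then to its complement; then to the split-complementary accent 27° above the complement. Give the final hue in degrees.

+120° (triadic ↑): 2 + 120 = 122°
+52° (analog 52° ↑): 122 + 52 = 174°
−30° (analog 30° ↓): 174 − 30 = 144°
+180° (complement): 144 + 180 = 324°
+207° (split-comp 27° ↑): 324 + 207 = 531 → 531 − 360 = 171°

171°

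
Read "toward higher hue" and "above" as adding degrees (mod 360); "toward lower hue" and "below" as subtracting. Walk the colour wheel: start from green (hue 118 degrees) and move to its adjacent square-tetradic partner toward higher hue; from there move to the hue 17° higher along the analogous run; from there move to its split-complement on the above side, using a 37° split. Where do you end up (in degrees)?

+90° (square ↑): 118 + 90 = 208°
+17° (analog 17° ↑): 208 + 17 = 225°
+217° (split-comp 37° ↑): 225 + 217 = 442 → 442 − 360 = 82°

82°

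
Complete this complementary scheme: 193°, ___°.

The complement sits 180° across the wheel.
The full set through 193° is {13°, 193°}.
Given {193°}, the missing hue is 13°.

13°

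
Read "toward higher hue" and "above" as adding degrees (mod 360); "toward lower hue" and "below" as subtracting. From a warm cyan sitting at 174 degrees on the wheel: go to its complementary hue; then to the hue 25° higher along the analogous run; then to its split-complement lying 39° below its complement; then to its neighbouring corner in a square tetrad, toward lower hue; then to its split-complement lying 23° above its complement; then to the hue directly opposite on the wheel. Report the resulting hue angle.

174 + 180 = 354°   (complement)
354 + 25 = 379 → 379 − 360 = 19°   (analog 25° ↑)
19 + 141 = 160°   (split-comp 39° ↓)
160 − 90 = 70°   (square ↓)
70 + 203 = 273°   (split-comp 23° ↑)
273 + 180 = 453 → 453 − 360 = 93°   (complement)

93°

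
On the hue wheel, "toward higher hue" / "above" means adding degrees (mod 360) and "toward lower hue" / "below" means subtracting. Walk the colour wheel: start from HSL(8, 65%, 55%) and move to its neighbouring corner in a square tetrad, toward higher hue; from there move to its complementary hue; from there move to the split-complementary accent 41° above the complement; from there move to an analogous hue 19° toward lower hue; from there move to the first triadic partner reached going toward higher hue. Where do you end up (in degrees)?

square ↑ +90°: 8 + 90 = 98°
complement +180°: 98 + 180 = 278°
split-comp 41° ↑ +221°: 278 + 221 = 499 → 499 − 360 = 139°
analog 19° ↓ −19°: 139 − 19 = 120°
triadic ↑ +120°: 120 + 120 = 240°

240°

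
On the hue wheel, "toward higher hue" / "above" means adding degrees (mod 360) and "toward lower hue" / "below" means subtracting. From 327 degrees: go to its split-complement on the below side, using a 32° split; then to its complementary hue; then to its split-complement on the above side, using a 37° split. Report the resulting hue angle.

+148° (split-comp 32° ↓): 327 + 148 = 475 → 475 − 360 = 115°
+180° (complement): 115 + 180 = 295°
+217° (split-comp 37° ↑): 295 + 217 = 512 → 512 − 360 = 152°

152°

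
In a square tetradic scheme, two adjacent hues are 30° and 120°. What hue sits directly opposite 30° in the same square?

A square tetradic scheme places four hues 90° apart; opposite corners are 180° apart.
30 + 180 = 210°

210°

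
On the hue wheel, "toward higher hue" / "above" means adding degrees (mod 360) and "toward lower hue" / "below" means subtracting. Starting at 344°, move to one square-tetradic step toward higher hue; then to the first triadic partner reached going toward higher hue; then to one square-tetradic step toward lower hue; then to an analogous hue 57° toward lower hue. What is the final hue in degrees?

47°

+90° (square ↑): 344 + 90 = 434 → 434 − 360 = 74°
+120° (triadic ↑): 74 + 120 = 194°
−90° (square ↓): 194 − 90 = 104°
−57° (analog 57° ↓): 104 − 57 = 47°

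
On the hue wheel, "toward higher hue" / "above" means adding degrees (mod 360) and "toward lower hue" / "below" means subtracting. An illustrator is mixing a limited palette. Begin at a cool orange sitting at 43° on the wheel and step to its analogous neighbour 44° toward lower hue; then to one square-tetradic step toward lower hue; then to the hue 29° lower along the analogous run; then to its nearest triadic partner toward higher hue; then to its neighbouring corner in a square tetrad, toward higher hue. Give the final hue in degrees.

90°

−44° (analog 44° ↓): 43 − 44 = -1 → -1 + 360 = 359°
−90° (square ↓): 359 − 90 = 269°
−29° (analog 29° ↓): 269 − 29 = 240°
+120° (triadic ↑): 240 + 120 = 360 → 360 − 360 = 0°
+90° (square ↑): 0 + 90 = 90°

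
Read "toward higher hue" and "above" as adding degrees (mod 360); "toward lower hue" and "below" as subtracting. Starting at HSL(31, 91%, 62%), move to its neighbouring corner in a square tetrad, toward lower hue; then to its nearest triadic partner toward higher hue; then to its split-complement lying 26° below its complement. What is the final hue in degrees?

31 − 90 = -59 → -59 + 360 = 301°   (square ↓)
301 + 120 = 421 → 421 − 360 = 61°   (triadic ↑)
61 + 154 = 215°   (split-comp 26° ↓)

215°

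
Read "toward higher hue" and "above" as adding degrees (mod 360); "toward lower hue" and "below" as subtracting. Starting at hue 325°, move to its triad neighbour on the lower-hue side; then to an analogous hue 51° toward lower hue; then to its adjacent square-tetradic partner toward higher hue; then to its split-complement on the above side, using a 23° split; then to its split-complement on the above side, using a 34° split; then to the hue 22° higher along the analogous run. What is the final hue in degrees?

triadic ↓ −120°: 325 − 120 = 205°
analog 51° ↓ −51°: 205 − 51 = 154°
square ↑ +90°: 154 + 90 = 244°
split-comp 23° ↑ +203°: 244 + 203 = 447 → 447 − 360 = 87°
split-comp 34° ↑ +214°: 87 + 214 = 301°
analog 22° ↑ +22°: 301 + 22 = 323°

323°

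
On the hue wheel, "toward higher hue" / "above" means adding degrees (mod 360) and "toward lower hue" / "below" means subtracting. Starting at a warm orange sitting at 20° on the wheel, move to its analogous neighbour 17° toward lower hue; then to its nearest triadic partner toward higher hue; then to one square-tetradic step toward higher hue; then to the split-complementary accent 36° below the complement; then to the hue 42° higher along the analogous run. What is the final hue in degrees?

analog 17° ↓ −17°: 20 − 17 = 3°
triadic ↑ +120°: 3 + 120 = 123°
square ↑ +90°: 123 + 90 = 213°
split-comp 36° ↓ +144°: 213 + 144 = 357°
analog 42° ↑ +42°: 357 + 42 = 399 → 399 − 360 = 39°

39°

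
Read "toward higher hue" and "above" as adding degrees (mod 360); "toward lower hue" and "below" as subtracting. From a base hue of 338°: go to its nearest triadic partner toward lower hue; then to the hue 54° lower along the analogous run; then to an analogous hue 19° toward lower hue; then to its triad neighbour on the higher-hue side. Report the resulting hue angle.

265°

338 − 120 = 218°   (triadic ↓)
218 − 54 = 164°   (analog 54° ↓)
164 − 19 = 145°   (analog 19° ↓)
145 + 120 = 265°   (triadic ↑)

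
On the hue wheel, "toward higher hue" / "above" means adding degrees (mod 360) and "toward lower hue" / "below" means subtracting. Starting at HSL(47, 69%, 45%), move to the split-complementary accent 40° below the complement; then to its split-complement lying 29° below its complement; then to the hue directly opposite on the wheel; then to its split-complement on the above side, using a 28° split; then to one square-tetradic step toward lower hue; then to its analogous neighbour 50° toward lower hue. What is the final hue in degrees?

47 + 140 = 187°   (split-comp 40° ↓)
187 + 151 = 338°   (split-comp 29° ↓)
338 + 180 = 518 → 518 − 360 = 158°   (complement)
158 + 208 = 366 → 366 − 360 = 6°   (split-comp 28° ↑)
6 − 90 = -84 → -84 + 360 = 276°   (square ↓)
276 − 50 = 226°   (analog 50° ↓)

226°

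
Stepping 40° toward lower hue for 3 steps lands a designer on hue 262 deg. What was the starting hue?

3 steps of 40° (toward lower hue) give a net shift of −120°.
Start = end − shift: 262 + 120 = 382 → 382 − 360 = 22°

22°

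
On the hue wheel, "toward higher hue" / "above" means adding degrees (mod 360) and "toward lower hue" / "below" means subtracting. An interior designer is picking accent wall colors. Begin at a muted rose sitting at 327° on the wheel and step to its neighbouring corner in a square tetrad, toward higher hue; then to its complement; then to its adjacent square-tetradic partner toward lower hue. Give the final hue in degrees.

147°

327 + 90 = 417 → 417 − 360 = 57°   (square ↑)
57 + 180 = 237°   (complement)
237 − 90 = 147°   (square ↓)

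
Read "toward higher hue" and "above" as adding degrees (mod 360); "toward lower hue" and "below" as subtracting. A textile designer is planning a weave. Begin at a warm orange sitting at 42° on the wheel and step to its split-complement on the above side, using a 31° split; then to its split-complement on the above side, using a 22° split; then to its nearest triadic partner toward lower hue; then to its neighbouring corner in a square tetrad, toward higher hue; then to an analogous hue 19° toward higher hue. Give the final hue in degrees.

+211° (split-comp 31° ↑): 42 + 211 = 253°
+202° (split-comp 22° ↑): 253 + 202 = 455 → 455 − 360 = 95°
−120° (triadic ↓): 95 − 120 = -25 → -25 + 360 = 335°
+90° (square ↑): 335 + 90 = 425 → 425 − 360 = 65°
+19° (analog 19° ↑): 65 + 19 = 84°

84°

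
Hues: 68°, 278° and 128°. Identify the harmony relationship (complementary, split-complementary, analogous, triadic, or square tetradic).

Sort the hues: 68°, 128°, 278°.
Successive gaps around the wheel: 60°, 150°, 150°.
Two 150° gaps and one 60° gap — a base hue opposite a pair of accents 30° either side of its complement — is the split-complementary pattern.

split-complementary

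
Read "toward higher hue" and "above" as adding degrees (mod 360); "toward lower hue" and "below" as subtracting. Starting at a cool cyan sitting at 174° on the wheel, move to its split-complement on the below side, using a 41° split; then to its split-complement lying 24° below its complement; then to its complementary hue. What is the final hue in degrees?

split-comp 41° ↓ +139°: 174 + 139 = 313°
split-comp 24° ↓ +156°: 313 + 156 = 469 → 469 − 360 = 109°
complement +180°: 109 + 180 = 289°

289°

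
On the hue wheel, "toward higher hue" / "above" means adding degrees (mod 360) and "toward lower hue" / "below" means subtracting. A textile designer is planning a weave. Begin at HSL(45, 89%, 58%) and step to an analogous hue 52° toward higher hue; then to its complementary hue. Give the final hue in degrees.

analog 52° ↑ +52°: 45 + 52 = 97°
complement +180°: 97 + 180 = 277°

277°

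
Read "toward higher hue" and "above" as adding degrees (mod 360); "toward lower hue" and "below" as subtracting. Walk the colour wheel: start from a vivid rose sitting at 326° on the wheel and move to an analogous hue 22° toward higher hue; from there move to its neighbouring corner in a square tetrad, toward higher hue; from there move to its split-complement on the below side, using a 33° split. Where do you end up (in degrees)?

225°

326 + 22 = 348°   (analog 22° ↑)
348 + 90 = 438 → 438 − 360 = 78°   (square ↑)
78 + 147 = 225°   (split-comp 33° ↓)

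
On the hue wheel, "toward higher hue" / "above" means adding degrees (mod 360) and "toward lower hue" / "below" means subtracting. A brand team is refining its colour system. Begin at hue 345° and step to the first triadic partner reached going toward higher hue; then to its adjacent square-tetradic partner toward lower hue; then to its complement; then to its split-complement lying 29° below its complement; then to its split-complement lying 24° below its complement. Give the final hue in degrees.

345 + 120 = 465 → 465 − 360 = 105°   (triadic ↑)
105 − 90 = 15°   (square ↓)
15 + 180 = 195°   (complement)
195 + 151 = 346°   (split-comp 29° ↓)
346 + 156 = 502 → 502 − 360 = 142°   (split-comp 24° ↓)

142°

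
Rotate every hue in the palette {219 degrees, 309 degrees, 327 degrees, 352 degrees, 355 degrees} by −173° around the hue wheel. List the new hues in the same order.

219 − 173 = 46°
309 − 173 = 136°
327 − 173 = 154°
352 − 173 = 179°
355 − 173 = 182°

46°, 136°, 154°, 179°, 182°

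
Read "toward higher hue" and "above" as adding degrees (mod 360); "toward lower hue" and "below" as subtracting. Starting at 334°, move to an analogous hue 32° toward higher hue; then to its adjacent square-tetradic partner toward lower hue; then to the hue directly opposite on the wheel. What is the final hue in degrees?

96°

+32° (analog 32° ↑): 334 + 32 = 366 → 366 − 360 = 6°
−90° (square ↓): 6 − 90 = -84 → -84 + 360 = 276°
+180° (complement): 276 + 180 = 456 → 456 − 360 = 96°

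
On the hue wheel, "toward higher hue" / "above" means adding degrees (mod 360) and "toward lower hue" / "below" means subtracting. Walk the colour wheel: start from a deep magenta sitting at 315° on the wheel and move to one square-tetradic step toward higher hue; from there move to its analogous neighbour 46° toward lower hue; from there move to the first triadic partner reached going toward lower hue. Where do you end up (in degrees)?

239°

+90° (square ↑): 315 + 90 = 405 → 405 − 360 = 45°
−46° (analog 46° ↓): 45 − 46 = -1 → -1 + 360 = 359°
−120° (triadic ↓): 359 − 120 = 239°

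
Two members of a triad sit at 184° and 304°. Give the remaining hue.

64°

A triad spaces three hues 120° apart.
The full set is {64°, 184°, 304°}.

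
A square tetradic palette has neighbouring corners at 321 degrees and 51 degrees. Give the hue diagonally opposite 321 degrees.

A square tetradic scheme places four hues 90° apart; opposite corners are 180° apart.
321 + 180 = 501 → 501 − 360 = 141°

141°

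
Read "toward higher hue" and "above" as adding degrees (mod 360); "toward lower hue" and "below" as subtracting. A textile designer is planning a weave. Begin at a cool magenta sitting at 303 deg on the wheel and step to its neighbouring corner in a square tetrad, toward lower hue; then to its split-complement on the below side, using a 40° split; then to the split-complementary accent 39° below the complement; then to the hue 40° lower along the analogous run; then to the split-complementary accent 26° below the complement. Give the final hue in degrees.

248°

303 − 90 = 213°   (square ↓)
213 + 140 = 353°   (split-comp 40° ↓)
353 + 141 = 494 → 494 − 360 = 134°   (split-comp 39° ↓)
134 − 40 = 94°   (analog 40° ↓)
94 + 154 = 248°   (split-comp 26° ↓)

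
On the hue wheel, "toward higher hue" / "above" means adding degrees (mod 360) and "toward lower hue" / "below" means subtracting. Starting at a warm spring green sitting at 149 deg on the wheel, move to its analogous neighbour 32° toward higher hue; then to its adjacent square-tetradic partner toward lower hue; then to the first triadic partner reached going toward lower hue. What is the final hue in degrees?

331°

+32° (analog 32° ↑): 149 + 32 = 181°
−90° (square ↓): 181 − 90 = 91°
−120° (triadic ↓): 91 − 120 = -29 → -29 + 360 = 331°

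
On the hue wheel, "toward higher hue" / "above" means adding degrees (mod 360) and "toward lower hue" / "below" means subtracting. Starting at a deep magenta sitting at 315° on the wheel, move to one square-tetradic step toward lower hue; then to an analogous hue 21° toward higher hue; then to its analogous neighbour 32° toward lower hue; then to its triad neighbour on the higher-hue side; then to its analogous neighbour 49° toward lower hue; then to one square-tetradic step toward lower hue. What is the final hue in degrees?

195°

square ↓ −90°: 315 − 90 = 225°
analog 21° ↑ +21°: 225 + 21 = 246°
analog 32° ↓ −32°: 246 − 32 = 214°
triadic ↑ +120°: 214 + 120 = 334°
analog 49° ↓ −49°: 334 − 49 = 285°
square ↓ −90°: 285 − 90 = 195°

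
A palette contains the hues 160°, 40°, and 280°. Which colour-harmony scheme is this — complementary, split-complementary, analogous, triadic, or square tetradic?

triadic

Sort the hues: 40°, 160°, 280°.
Successive gaps around the wheel: 120°, 120°, 120°.
Three hues equally spaced 120° apart form a triad.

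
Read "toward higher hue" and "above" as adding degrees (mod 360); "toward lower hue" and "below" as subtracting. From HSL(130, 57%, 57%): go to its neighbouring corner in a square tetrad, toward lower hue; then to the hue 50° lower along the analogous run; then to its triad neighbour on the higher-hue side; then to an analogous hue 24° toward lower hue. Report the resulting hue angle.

−90° (square ↓): 130 − 90 = 40°
−50° (analog 50° ↓): 40 − 50 = -10 → -10 + 360 = 350°
+120° (triadic ↑): 350 + 120 = 470 → 470 − 360 = 110°
−24° (analog 24° ↓): 110 − 24 = 86°

86°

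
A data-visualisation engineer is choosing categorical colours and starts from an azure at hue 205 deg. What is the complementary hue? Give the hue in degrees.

The complement sits 180° across the wheel.
205 + 180 = 385 → 385 − 360 = 25°

25°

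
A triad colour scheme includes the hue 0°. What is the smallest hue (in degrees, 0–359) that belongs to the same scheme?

0°

A triad places three hues 120° apart.
The full set through 0° is {0°, 120°, 240°}.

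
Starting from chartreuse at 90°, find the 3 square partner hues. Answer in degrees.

180°, 270°, 0°

A square tetradic scheme places four hues every 90°.
90 + 90 = 180°
90 + 180 = 270°
90 + 270 = 360 → 360 − 360 = 0°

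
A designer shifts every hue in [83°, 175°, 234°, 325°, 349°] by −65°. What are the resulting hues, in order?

18°, 110°, 169°, 260°, 284°

83 − 65 = 18°
175 − 65 = 110°
234 − 65 = 169°
325 − 65 = 260°
349 − 65 = 284°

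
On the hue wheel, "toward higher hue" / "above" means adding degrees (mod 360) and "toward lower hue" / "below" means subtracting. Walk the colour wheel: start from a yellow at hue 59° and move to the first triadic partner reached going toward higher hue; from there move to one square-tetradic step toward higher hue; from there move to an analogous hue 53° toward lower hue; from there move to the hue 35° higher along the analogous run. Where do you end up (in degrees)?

+120° (triadic ↑): 59 + 120 = 179°
+90° (square ↑): 179 + 90 = 269°
−53° (analog 53° ↓): 269 − 53 = 216°
+35° (analog 35° ↑): 216 + 35 = 251°

251°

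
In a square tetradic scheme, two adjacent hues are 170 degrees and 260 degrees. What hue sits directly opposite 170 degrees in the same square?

350°

A square tetradic scheme places four hues 90° apart; opposite corners are 180° apart.
170 + 180 = 350°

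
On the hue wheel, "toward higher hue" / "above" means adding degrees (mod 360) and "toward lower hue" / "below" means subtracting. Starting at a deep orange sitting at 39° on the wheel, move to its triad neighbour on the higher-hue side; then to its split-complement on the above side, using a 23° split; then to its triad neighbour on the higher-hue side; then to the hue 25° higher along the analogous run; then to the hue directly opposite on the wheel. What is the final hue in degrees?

327°

39 + 120 = 159°   (triadic ↑)
159 + 203 = 362 → 362 − 360 = 2°   (split-comp 23° ↑)
2 + 120 = 122°   (triadic ↑)
122 + 25 = 147°   (analog 25° ↑)
147 + 180 = 327°   (complement)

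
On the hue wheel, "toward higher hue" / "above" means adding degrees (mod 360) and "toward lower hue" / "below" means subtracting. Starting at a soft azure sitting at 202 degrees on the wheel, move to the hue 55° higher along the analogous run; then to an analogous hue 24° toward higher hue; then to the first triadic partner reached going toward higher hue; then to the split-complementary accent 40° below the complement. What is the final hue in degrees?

+55° (analog 55° ↑): 202 + 55 = 257°
+24° (analog 24° ↑): 257 + 24 = 281°
+120° (triadic ↑): 281 + 120 = 401 → 401 − 360 = 41°
+140° (split-comp 40° ↓): 41 + 140 = 181°

181°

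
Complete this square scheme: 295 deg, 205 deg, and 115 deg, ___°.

A square tetradic scheme places four hues every 90°.
The full set through 115° is {25°, 115°, 205°, 295°}.
Given {115°, 205°, 295°}, the missing hue is 25°.

25°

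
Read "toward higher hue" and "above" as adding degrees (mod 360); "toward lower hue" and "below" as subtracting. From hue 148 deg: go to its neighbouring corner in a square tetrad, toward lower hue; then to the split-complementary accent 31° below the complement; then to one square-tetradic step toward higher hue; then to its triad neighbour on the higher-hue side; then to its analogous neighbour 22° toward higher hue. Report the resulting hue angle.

−90° (square ↓): 148 − 90 = 58°
+149° (split-comp 31° ↓): 58 + 149 = 207°
+90° (square ↑): 207 + 90 = 297°
+120° (triadic ↑): 297 + 120 = 417 → 417 − 360 = 57°
+22° (analog 22° ↑): 57 + 22 = 79°

79°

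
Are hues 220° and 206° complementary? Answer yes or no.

Angular distance: |220 − 206| = 14 = 14°.
Complementary requires 180°.

no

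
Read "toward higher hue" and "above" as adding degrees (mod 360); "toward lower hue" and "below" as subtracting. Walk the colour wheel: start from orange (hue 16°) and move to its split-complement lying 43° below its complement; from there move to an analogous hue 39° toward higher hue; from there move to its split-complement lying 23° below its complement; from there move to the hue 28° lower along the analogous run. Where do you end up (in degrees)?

16 + 137 = 153°   (split-comp 43° ↓)
153 + 39 = 192°   (analog 39° ↑)
192 + 157 = 349°   (split-comp 23° ↓)
349 − 28 = 321°   (analog 28° ↓)

321°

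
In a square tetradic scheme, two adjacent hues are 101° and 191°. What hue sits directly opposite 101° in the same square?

281°

A square tetradic scheme places four hues 90° apart; opposite corners are 180° apart.
101 + 180 = 281°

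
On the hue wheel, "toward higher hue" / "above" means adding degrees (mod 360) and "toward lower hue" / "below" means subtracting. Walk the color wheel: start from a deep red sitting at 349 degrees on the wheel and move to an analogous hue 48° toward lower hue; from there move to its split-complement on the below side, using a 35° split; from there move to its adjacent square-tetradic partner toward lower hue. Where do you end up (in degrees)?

356°

−48° (analog 48° ↓): 349 − 48 = 301°
+145° (split-comp 35° ↓): 301 + 145 = 446 → 446 − 360 = 86°
−90° (square ↓): 86 − 90 = -4 → -4 + 360 = 356°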